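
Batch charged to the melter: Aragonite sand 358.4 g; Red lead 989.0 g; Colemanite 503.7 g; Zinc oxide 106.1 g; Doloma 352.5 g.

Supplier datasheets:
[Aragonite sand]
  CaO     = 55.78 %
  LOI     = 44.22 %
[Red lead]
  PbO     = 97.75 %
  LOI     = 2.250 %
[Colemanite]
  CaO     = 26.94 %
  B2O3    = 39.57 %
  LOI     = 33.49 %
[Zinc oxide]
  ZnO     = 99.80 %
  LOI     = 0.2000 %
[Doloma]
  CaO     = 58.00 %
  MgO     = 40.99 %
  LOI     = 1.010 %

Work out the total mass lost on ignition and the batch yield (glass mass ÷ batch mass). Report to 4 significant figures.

LOI loss = 353.2 g; glass = 1957 g; yield = 84.71%

Each numeric step holds full float precision at every stage; mid-chain values are displayed rounded to 4 significant digits alongside each step; every reported result is rounded exactly once; derived quantities (ignition loss, the yield, glass mass, five oxide percentages, the totals) are re-derived at full float precision starting from the weights at 1957 g of glass, precisely as stated by question or answer.
LOI of each material in turn:
  Aragonite sand: 358.4 × 0.4422 = 158.5 g
  Red lead: 989.0 × 0.02250 = 22.25 g
  Colemanite: 503.7 × 0.3349 = 168.7 g
  Zinc oxide: 106.1 × 0.002000 = 0.2122 g
  Doloma: 352.5 × 0.01010 = 3.560 g
Total LOI = 353.2 g
Glass = batch − LOI = 2310 − 353.2 = 1957 g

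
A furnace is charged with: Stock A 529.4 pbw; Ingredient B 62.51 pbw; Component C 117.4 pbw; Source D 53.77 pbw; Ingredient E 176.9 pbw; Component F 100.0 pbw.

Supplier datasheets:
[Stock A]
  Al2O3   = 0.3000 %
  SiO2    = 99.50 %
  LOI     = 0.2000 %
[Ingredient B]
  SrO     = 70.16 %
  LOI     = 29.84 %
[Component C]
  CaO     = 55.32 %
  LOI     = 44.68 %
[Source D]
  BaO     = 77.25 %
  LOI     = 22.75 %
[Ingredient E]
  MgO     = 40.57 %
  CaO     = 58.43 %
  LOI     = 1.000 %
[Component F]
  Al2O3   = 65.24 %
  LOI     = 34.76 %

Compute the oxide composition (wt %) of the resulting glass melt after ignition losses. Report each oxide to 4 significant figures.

Values along the way are shown, rounded to four significant digits, in the printout; each numeric step holds full precision throughout. Each reported figure is rounded just once — derived quantities, including net glass mass, the yield, the six compositions, ignition loss, totals, are carried starting from the weights at 919.1 pbw of glass in full precision as given in question or answer.
Oxide-by-oxide delivered mass:
  Al2O3: 529.4·0.003000 + 100.0·0.6524 = 66.83 pbw
  SiO2: 529.4·0.9950 = 526.8 pbw
  MgO: 176.9·0.4057 = 71.77 pbw
  SrO: 62.51·0.7016 = 43.86 pbw
  CaO: 117.4·0.5532 + 176.9·0.5843 = 168.3 pbw
  BaO: 53.77·0.7725 = 41.54 pbw
LOI: 529.4·0.002000 + 62.51·0.2984 + 117.4·0.4468 + 53.77·0.2275 + 176.9·0.01000 + 100.0·0.3476 = 120.9 pbw
Glass mass = batch − LOI = 1040 − 120.9 = 919.1 pbw (= Σ oxide masses)
wt % = 100 × oxide mass / glass mass

Glass mass = 919.1 pbw (batch 1040 − LOI 120.9).
Composition: Al2O3 7.271%, SiO2 57.31%, MgO 7.809%, SrO 4.772%, CaO 18.31%, BaO 4.520%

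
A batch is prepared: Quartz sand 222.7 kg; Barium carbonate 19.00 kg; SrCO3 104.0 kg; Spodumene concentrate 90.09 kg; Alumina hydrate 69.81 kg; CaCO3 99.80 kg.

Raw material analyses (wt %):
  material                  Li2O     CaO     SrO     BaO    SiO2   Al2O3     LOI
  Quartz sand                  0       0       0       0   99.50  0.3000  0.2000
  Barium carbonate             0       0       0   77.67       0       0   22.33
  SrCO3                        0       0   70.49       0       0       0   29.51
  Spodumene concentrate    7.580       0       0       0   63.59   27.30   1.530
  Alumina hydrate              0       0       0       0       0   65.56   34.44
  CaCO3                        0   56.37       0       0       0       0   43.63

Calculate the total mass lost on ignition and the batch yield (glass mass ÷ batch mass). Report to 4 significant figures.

In-progress results are printed rounded to 4 significant digits within the worked lines. The working math runs at full precision all the way through; exactly one rounding goes into every reported value; the derived quantities are rebuilt at full precision (the yield, the six compositions, LOI, totals, glass mass) using the weight values on 501.1 kg of glass, as set out in the question or the answer.
Per-material ignition loss:
  Quartz sand: 222.7 × 0.002000 = 0.4454 kg
  Barium carbonate: 19.00 × 0.2233 = 4.243 kg
  SrCO3: 104.0 × 0.2951 = 30.69 kg
  Spodumene concentrate: 90.09 × 0.01530 = 1.378 kg
  Alumina hydrate: 69.81 × 0.3444 = 24.04 kg
  CaCO3: 99.80 × 0.4363 = 43.54 kg
Total LOI = 104.3 kg
Glass = batch − LOI = 605.4 − 104.3 = 501.1 kg

LOI loss = 104.3 kg; glass = 501.1 kg; yield = 82.76%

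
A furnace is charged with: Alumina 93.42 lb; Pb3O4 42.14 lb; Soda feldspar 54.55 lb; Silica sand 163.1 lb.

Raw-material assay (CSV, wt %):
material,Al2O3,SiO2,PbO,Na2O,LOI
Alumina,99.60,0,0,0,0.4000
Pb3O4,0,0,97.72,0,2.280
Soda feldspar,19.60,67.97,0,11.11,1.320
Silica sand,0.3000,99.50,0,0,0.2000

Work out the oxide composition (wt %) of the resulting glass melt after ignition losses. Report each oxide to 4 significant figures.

All arithmetic maintains full float precision from start to finish; intermediates are printed, rounded to four significant digits, within the worked lines; every reported number takes exactly one rounding — the derived quantities are carried at full precision (totals, glass mass, the yield, the four compositions, ignition loss) from the weighed amounts at 350.8 lb of glass, precisely as stated by the problem or answer text.
Delivered oxide masses:
  Al2O3: 93.42·0.9960 + 54.55·0.1960 + 163.1·0.003000 = 104.2 lb
  SiO2: 54.55·0.6797 + 163.1·0.9950 = 199.4 lb
  PbO: 42.14·0.9772 = 41.18 lb
  Na2O: 54.55·0.1111 = 6.061 lb
LOI: 93.42·0.004000 + 42.14·0.02280 + 54.55·0.01320 + 163.1·0.002000 = 2.381 lb
Net of LOI, the glass mass = 353.2 − 2.381 = 350.8 lb (consistent with Σ oxide mass)
wt % = oxide mass / glass mass × 100

Glass mass = 350.8 lb (batch 353.2 − LOI 2.381).
Composition: Al2O3 29.71%, SiO2 56.83%, PbO 11.74%, Na2O 1.727%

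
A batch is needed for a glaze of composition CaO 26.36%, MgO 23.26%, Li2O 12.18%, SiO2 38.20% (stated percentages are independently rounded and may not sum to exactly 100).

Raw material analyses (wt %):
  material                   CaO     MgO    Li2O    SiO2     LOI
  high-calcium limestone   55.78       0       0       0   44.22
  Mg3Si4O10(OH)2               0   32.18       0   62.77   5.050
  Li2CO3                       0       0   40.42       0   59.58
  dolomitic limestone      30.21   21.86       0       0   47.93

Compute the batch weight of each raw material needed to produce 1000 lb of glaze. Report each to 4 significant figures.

Intermediates are displayed, rounded to four significant digits, across the worked steps; the whole derivation runs at full float precision at every stage; every reported figure sees exactly one rounding. Derived quantities (net glass mass, yield, ignition loss, totals, four oxide percentages) are recomputed in full float precision from the batch weights for 1000 lb of glass as quoted within the problem or the answer.
Per-oxide target masses for 1000 lb glaze:
  CaO: 26.36% × 1000 = 263.6 lb
  MgO: 23.26% × 1000 = 232.6 lb
  Li2O: 12.18% × 1000 = 121.8 lb
  SiO2: 38.20% × 1000 = 382.0 lb
Oxide-by-oxide audit using the reported weights, on the stated basis (delivered sums recover each target given rounding of the digits):
  CaO: 381.5·0.5578 + 168.2·0.3021 = 263.6 lb (target 263.6 lb)
  MgO: 608.6·0.3218 + 168.2·0.2186 = 232.6 lb (target 232.6 lb)
  Li2O: 301.3·0.4042 = 121.8 lb (target 121.8 lb)
  SiO2: 608.6·0.6277 = 382.0 lb (target 382.0 lb)
Glass mass check: net batch after ignition = 1000 lb (the Σ of target masses is 1000 lb; stated basis 1000 lb — deltas are rounding alone).
Total batch = Σ batch = 1460 lb; LOI loss = Σ batch·LOI = 459.6 lb; as yield: glass ÷ batch → 68.51%.

Batch per 1000 lb glaze:
  high-calcium limestone: 381.5 lb
  Mg3Si4O10(OH)2: 608.6 lb
  Li2CO3: 301.3 lb
  dolomitic limestone: 168.2 lb
Total batch = 1460 lb; LOI loss = 459.6 lb; yield = 68.51%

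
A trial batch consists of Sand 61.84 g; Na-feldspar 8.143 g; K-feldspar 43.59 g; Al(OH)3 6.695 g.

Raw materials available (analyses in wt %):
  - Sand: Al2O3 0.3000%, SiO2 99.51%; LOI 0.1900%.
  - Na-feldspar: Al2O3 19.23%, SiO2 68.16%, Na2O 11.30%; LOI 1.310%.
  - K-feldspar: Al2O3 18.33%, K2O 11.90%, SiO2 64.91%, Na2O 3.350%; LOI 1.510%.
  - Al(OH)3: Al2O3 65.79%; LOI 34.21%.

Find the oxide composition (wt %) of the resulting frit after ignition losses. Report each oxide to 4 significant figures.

Each numeric step keeps full float precision through the solve. Mid-chain values are shown rounded to 4 significant figures in the printout; a single rounding finalizes every reported result; the derived quantities (glass mass, totals, the yield, LOI, the four compositions) are carried at full precision from the weighed amounts for 117.1 g of glass, as set out in problem or answer.
What the batch supplies per oxide:
  Al2O3: 61.84·0.003000 + 8.143·0.1923 + 43.59·0.1833 + 6.695·0.6579 = 14.15 g
  K2O: 43.59·0.1190 = 5.187 g
  SiO2: 61.84·0.9951 + 8.143·0.6816 + 43.59·0.6491 = 95.38 g
  Na2O: 8.143·0.1130 + 43.59·0.03350 = 2.380 g
LOI: 61.84·0.001900 + 8.143·0.01310 + 43.59·0.01510 + 6.695·0.3421 = 3.173 g
batch − LOI leaves glass = 120.3 − 3.173 = 117.1 g (the oxide masses sum to this)
wt %: oxide over glass, times 100

Glass mass = 117.1 g (batch 120.3 − LOI 3.173).
Composition: Al2O3 12.08%, K2O 4.430%, SiO2 81.46%, Na2O 2.033%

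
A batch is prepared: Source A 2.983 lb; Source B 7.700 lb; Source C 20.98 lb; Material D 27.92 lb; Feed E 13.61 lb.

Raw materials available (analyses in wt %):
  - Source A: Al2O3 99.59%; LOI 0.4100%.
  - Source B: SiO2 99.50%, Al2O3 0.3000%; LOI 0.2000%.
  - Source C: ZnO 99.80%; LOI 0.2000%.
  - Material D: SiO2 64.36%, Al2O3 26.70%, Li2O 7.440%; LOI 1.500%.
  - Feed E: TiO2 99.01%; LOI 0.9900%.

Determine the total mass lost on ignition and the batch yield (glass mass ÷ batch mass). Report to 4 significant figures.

LOI loss = 0.6231 lb; glass = 72.57 lb; yield = 99.15%

Working values are displayed rounded to four significant figures when written out. Every computation keeps full float precision through every step. A single rounding produces every reported result; all derived quantities (yield, five oxide percentages, glass mass, totals, ignition loss) are rebuilt from the weighed amounts for 72.57 lb of glass in full precision, as written in the question or the answer.
Loss on ignition, line by line:
  Source A: 2.983 × 0.004100 = 0.01223 lb
  Source B: 7.700 × 0.002000 = 0.01540 lb
  Source C: 20.98 × 0.002000 = 0.04196 lb
  Material D: 27.92 × 0.01500 = 0.4188 lb
  Feed E: 13.61 × 0.009900 = 0.1347 lb
Total LOI = 0.6231 lb
Glass = batch − LOI = 73.19 − 0.6231 = 72.57 lb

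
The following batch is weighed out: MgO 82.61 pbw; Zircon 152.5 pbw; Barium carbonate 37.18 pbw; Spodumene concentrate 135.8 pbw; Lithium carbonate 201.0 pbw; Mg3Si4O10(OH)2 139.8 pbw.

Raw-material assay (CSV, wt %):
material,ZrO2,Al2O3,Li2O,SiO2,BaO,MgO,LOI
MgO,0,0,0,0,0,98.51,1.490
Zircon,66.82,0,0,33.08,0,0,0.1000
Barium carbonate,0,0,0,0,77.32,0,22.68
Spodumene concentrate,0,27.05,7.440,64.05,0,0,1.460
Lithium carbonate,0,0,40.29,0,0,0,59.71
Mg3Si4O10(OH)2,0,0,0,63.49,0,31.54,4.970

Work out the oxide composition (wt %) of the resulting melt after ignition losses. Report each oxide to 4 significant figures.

Glass mass = 610.1 pbw (batch 748.9 − LOI 138.8).
Composition: ZrO2 16.70%, Al2O3 6.021%, Li2O 14.93%, SiO2 37.07%, BaO 4.712%, MgO 20.56%

Exact precision is held all the way through. Mid-chain values are displayed rounded to four significant figures in the working — every reported result takes a single rounding — all derived quantities (the six compositions, the yield, the totals, net glass mass, LOI) are re-derived at full float precision using the weight values at 610.1 pbw of glass as written in the question or the answer.
Oxide masses out of the charge:
  ZrO2: 152.5·0.6682 = 101.9 pbw
  Al2O3: 135.8·0.2705 = 36.73 pbw
  Li2O: 135.8·0.07440 + 201.0·0.4029 = 91.09 pbw
  SiO2: 152.5·0.3308 + 135.8·0.6405 + 139.8·0.6349 = 226.2 pbw
  BaO: 37.18·0.7732 = 28.75 pbw
  MgO: 82.61·0.9851 + 139.8·0.3154 = 125.5 pbw
LOI: 82.61·0.01490 + 152.5·0.001000 + 37.18·0.2268 + 135.8·0.01460 + 201.0·0.5971 + 139.8·0.04970 = 138.8 pbw
The glass mass, total less LOI, = 748.9 − 138.8 = 610.1 pbw (consistent with Σ oxide mass)
percent by weight: oxide/glass ×100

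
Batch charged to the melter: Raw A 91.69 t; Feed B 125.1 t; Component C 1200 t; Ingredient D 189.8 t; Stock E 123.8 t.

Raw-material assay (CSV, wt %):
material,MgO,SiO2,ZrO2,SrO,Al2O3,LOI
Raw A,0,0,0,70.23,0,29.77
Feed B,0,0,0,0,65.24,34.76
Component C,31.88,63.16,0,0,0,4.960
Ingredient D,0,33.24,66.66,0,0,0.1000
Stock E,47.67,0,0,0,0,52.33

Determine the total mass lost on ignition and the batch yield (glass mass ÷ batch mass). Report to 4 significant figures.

LOI loss = 195.3 t; glass = 1535 t; yield = 88.71%

All arithmetic carries full float precision through every step — intermediates appear with 4-significant-figure rounding as written; a single rounding completes every reported result. Derived quantities (the yield, net glass mass, ignition loss, totals, five oxide percentages) are recomputed from the weighed amounts at 1535 t of glass in full precision as they appear in either problem or answer.
Material-by-material LOI:
  Raw A: 91.69 × 0.2977 = 27.30 t
  Feed B: 125.1 × 0.3476 = 43.48 t
  Component C: 1200 × 0.04960 = 59.52 t
  Ingredient D: 189.8 × 0.001000 = 0.1898 t
  Stock E: 123.8 × 0.5233 = 64.78 t
Total LOI = 195.3 t
Glass = batch − LOI = 1730 − 195.3 = 1535 t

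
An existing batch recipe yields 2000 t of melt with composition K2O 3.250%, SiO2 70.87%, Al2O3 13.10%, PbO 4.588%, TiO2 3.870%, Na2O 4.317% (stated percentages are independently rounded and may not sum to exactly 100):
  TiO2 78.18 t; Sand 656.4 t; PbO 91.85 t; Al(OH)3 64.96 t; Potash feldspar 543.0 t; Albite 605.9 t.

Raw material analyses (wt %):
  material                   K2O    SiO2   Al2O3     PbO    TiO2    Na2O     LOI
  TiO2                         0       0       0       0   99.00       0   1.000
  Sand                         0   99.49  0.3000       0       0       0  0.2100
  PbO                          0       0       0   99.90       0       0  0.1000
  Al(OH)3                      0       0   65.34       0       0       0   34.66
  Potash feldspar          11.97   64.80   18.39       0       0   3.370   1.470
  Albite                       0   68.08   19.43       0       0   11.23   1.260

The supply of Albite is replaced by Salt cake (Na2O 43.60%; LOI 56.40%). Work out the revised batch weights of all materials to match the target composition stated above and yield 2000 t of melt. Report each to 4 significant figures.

Revised batch per 2000 t melt:
  TiO2: 78.18 t
  Sand: 1071 t
  PbO: 91.85 t
  Al(OH)3: 243.2 t
  Potash feldspar: 543.0 t
  Salt cake: 156.1 t
Total batch = 2183 t; LOI loss = 183.4 t

The working math holds full float precision at all times — working values are shown with 4-significant-figure rounding in the printout — a single rounding finalizes each reported result; derived quantities (six oxide percentages, glass mass, the yield, the totals, LOI) are computed from the weighed amounts for 2000 t of glass in exact precision, exactly as printed in the problem or the answer.
Target oxide masses per 2000 t melt:
  K2O: 3.250% × 2000 = 65.00 t
  SiO2: 70.87% × 2000 = 1417 t
  Al2O3: 13.10% × 2000 = 262.0 t
  PbO: 4.588% × 2000 = 91.76 t
  TiO2: 3.870% × 2000 = 77.40 t
  Na2O: 4.317% × 2000 = 86.34 t
Per-oxide balance check given the weights on record, under the basis named above (target by target, the sums agree modulo rounding of the values):
  K2O: 543.0·0.1197 = 65.00 t (target 65.00 t)
  SiO2: 1071·0.9949 + 543.0·0.6480 = 1417 t (target 1417 t)
  Al2O3: 1071·0.003000 + 243.2·0.6534 + 543.0·0.1839 = 262.0 t (target 262.0 t)
  PbO: 91.85·0.9990 = 91.76 t (target 91.76 t)
  TiO2: 78.18·0.9900 = 77.40 t (target 77.40 t)
  Na2O: 543.0·0.03370 + 156.1·0.4360 = 86.36 t (target 86.34 t)
Mass balance on the glass: whole batch net of LOI = 2000 t (targets for the oxides total 2000 t; with the basis standing at 2000 t — a pure rounding effect).
Batch grand total — Σ batch = 2183 t; ignition loss, Σ(batch × LOI) = 183.4 t; glass ÷ batch gives a yield of 91.60%.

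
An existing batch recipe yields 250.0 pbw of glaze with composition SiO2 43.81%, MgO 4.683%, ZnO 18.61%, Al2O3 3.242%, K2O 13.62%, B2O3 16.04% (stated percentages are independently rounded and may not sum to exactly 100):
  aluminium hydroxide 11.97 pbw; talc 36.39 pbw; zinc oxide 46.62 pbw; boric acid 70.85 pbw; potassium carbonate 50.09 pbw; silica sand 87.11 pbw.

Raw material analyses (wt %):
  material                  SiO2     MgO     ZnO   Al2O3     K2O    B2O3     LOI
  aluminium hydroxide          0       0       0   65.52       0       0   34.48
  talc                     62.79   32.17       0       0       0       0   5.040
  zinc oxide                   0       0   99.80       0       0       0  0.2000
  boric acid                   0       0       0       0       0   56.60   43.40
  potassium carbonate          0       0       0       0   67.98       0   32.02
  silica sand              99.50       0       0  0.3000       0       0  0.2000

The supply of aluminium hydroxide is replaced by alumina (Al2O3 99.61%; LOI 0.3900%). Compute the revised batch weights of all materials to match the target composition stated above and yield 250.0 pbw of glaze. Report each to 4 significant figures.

Each numeric step keeps full float precision through the solve; the intermediate values appear (rounded to 4 significant figures) within the worked lines — every reported number is rounded a single time; all derived quantities, which include LOI, the yield, totals, glass mass, the six compositions, are rebuilt at exact precision, as set out in either problem or answer, from the weighed amounts on 250.0 pbw of glass.
Per-oxide target masses for 250.0 pbw glaze:
  SiO2: 43.81% × 250.0 = 109.5 pbw
  MgO: 4.683% × 250.0 = 11.71 pbw
  ZnO: 18.61% × 250.0 = 46.52 pbw
  Al2O3: 3.242% × 250.0 = 8.105 pbw
  K2O: 13.62% × 250.0 = 34.05 pbw
  B2O3: 16.04% × 250.0 = 40.10 pbw
A balance pass over the oxides, applying the batch weights above, at the basis given (oxide sums agree with the targets within answer rounding):
  SiO2: 36.39·0.6279 + 87.11·0.9950 = 109.5 pbw (target 109.5 pbw)
  MgO: 36.39·0.3217 = 11.71 pbw (target 11.71 pbw)
  ZnO: 46.62·0.9980 = 46.53 pbw (target 46.52 pbw)
  Al2O3: 7.874·0.9961 + 87.11·0.003000 = 8.105 pbw (target 8.105 pbw)
  K2O: 50.09·0.6798 = 34.05 pbw (target 34.05 pbw)
  B2O3: 70.85·0.5660 = 40.10 pbw (target 40.10 pbw)
Consistency of the glass mass: the batch minus its LOI: 250.0 pbw (per-oxide target masses sum to 250.0 pbw; with the basis standing at 250.0 pbw — deltas are rounding alone).
Whole-batch sum: Σ batch = 298.9 pbw; loss to ignition Σ batch·LOI = 48.92 pbw; yield = glass ÷ total batch = 83.64%.

Revised batch per 250.0 pbw glaze:
  alumina: 7.874 pbw
  talc: 36.39 pbw
  zinc oxide: 46.62 pbw
  boric acid: 70.85 pbw
  potassium carbonate: 50.09 pbw
  silica sand: 87.11 pbw
Total batch = 298.9 pbw; LOI loss = 48.92 pbw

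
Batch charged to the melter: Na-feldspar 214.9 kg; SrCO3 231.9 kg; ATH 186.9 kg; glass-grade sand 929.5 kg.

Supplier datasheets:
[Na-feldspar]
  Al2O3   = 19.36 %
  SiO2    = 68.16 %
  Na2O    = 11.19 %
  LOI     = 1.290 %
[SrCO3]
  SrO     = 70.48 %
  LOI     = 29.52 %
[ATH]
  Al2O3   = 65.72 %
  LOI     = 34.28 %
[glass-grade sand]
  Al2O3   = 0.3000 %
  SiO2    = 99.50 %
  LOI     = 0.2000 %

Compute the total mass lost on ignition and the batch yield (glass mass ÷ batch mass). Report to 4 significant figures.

LOI loss = 137.2 kg; glass = 1426 kg; yield = 91.23%

Each numeric step runs at full float precision at every stage. Rounding to 4 significant figures applies to every mid-chain value as shown — each reported result takes exactly one rounding; all derived quantities are rebuilt from the batch weights per 1426 kg of glass in full precision (ignition loss, the totals, the four compositions, yield, glass mass) as written in the problem or answer text.
LOI of each material in turn:
  Na-feldspar: 214.9 × 0.01290 = 2.772 kg
  SrCO3: 231.9 × 0.2952 = 68.46 kg
  ATH: 186.9 × 0.3428 = 64.07 kg
  glass-grade sand: 929.5 × 0.002000 = 1.859 kg
Total LOI = 137.2 kg
Glass = batch − LOI = 1563 − 137.2 = 1426 kg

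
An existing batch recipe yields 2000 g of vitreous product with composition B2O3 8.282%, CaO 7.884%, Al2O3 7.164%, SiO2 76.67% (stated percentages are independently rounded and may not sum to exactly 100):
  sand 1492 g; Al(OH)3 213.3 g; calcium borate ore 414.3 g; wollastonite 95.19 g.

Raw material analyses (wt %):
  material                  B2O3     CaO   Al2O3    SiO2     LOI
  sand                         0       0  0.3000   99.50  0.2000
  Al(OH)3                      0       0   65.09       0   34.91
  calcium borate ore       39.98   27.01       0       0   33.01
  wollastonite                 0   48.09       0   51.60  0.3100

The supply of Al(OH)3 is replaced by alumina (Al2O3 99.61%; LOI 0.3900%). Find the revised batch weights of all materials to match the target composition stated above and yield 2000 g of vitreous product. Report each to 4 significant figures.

Revised batch per 2000 g vitreous product:
  sand: 1492 g
  alumina: 139.3 g
  calcium borate ore: 414.3 g
  wollastonite: 95.19 g
Total batch = 2141 g; LOI loss = 140.6 g

Mid-chain values are shown, with 4-significant-digit rounding, within the worked lines — the whole derivation carries full precision from first step to last; every reported figure undergoes a single rounding; derived quantities (net glass mass, yield, the four compositions, LOI, the totals) are carried in full precision from the batch weights at 2000 g of glass, as given in the problem or answer text.
Oxide mass targets, per 2000 g vitreous product:
  B2O3: 8.282% × 2000 = 165.6 g
  CaO: 7.884% × 2000 = 157.7 g
  Al2O3: 7.164% × 2000 = 143.3 g
  SiO2: 76.67% × 2000 = 1533 g
Mass-balance tally per oxide with the batch weights as given, under the basis named above (sum by sum, the targets are met up to rounding of the answer):
  B2O3: 414.3·0.3998 = 165.6 g (target 165.6 g)
  CaO: 414.3·0.2701 + 95.19·0.4809 = 157.7 g (target 157.7 g)
  Al2O3: 1492·0.003000 + 139.3·0.9961 = 143.2 g (target 143.3 g)
  SiO2: 1492·0.9950 + 95.19·0.5160 = 1534 g (target 1533 g)
The glass-mass cross-check: batch total minus LOI = 2000 g (targets for the oxides total 2000 g; the stated basis being 2000 g — gaps are rounding artifacts).
Whole-batch sum: Σ batch = 2141 g; ignition loss, Σ(batch × LOI) = 140.6 g; yield: glass divided by total = 93.43%.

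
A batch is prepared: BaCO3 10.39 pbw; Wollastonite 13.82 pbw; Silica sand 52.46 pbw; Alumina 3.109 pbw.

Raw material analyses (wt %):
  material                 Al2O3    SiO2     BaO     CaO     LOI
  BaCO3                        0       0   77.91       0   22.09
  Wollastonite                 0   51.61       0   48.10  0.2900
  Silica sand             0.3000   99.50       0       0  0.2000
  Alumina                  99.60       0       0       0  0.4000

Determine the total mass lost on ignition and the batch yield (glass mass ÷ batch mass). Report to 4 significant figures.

LOI loss = 2.453 pbw; glass = 77.33 pbw; yield = 96.93%

All internal work holds full precision all the way through; mid-chain values appear (rounded to 4 significant figures) in the working. Every reported figure takes exactly one rounding. All derived quantities, which include the four compositions, yield, net glass mass, LOI, the totals, are carried at full precision, exactly as printed in the question or the answer, using the weight values per 77.33 pbw of glass.
LOI of each material in turn:
  BaCO3: 10.39 × 0.2209 = 2.295 pbw
  Wollastonite: 13.82 × 0.002900 = 0.04008 pbw
  Silica sand: 52.46 × 0.002000 = 0.1049 pbw
  Alumina: 3.109 × 0.004000 = 0.01244 pbw
Total LOI = 2.453 pbw
Glass = batch − LOI = 79.78 − 2.453 = 77.33 pbw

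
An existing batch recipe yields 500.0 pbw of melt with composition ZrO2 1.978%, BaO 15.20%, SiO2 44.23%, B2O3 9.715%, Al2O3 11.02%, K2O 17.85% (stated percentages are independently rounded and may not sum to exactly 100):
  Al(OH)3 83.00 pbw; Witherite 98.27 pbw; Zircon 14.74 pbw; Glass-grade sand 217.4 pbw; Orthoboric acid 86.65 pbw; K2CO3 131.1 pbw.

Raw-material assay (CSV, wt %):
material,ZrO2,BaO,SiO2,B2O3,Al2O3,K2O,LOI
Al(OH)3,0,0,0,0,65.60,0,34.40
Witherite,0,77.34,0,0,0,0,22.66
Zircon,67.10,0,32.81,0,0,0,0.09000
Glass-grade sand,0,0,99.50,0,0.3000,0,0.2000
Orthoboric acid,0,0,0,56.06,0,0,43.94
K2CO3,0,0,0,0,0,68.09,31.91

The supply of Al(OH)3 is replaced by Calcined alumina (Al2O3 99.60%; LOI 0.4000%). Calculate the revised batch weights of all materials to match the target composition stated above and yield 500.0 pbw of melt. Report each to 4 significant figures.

The working math keeps full float precision at each step. Mid-chain values are shown (rounded to four significant digits) between the steps; exactly one rounding is applied to each reported number; all derived quantities, which include six oxide percentages, the totals, LOI, yield, net glass mass, are rebuilt at full precision, exactly as printed in question or answer, from the batch weights at 500.0 pbw of glass.
Per-oxide target masses for 500.0 pbw melt:
  ZrO2: 1.978% × 500.0 = 9.890 pbw
  BaO: 15.20% × 500.0 = 76.00 pbw
  SiO2: 44.23% × 500.0 = 221.2 pbw
  B2O3: 9.715% × 500.0 = 48.58 pbw
  Al2O3: 11.02% × 500.0 = 55.10 pbw
  K2O: 17.85% × 500.0 = 89.25 pbw
Mass-balance tally per oxide from the weights as reported, at the basis given (target by target, the sums agree once rounding is allowed for):
  ZrO2: 14.74·0.6710 = 9.891 pbw (target 9.890 pbw)
  BaO: 98.27·0.7734 = 76.00 pbw (target 76.00 pbw)
  SiO2: 14.74·0.3281 + 217.4·0.9950 = 221.1 pbw (target 221.2 pbw)
  B2O3: 86.65·0.5606 = 48.58 pbw (target 48.58 pbw)
  Al2O3: 54.67·0.9960 + 217.4·0.003000 = 55.10 pbw (target 55.10 pbw)
  K2O: 131.1·0.6809 = 89.27 pbw (target 89.25 pbw)
Auditing the glass mass value: whole batch net of LOI = 500.0 pbw (the Σ of target masses is 500.0 pbw; stated basis 500.0 pbw — deltas are rounding alone).
Total batch = Σ batch = 602.8 pbw; LOI removed, Σ of batch·LOI: 102.8 pbw; as yield: glass ÷ batch → 82.94%.

Revised batch per 500.0 pbw melt:
  Calcined alumina: 54.67 pbw
  Witherite: 98.27 pbw
  Zircon: 14.74 pbw
  Glass-grade sand: 217.4 pbw
  Orthoboric acid: 86.65 pbw
  K2CO3: 131.1 pbw
Total batch = 602.8 pbw; LOI loss = 102.8 pbw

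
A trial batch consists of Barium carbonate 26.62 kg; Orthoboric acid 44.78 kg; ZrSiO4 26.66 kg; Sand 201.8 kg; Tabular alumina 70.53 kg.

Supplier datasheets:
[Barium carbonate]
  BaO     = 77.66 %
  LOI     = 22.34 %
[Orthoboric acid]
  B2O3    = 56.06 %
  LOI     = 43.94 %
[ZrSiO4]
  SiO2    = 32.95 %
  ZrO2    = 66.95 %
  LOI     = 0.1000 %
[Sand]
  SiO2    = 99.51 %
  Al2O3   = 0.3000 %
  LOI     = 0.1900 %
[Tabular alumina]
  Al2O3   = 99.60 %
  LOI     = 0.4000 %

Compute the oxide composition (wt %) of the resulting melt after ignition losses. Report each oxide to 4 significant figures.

The whole derivation keeps exact precision throughout. Values along the way are printed rounded to 4 significant figures on the page; each reported figure takes just one rounding; all derived quantities, which include net glass mass, ignition loss, the totals, the yield, the five compositions, are recomputed at full precision, as set out in either problem or answer, from the weighed amounts per 344.1 kg of glass.
What the batch supplies per oxide:
  BaO: 26.62·0.7766 = 20.67 kg
  SiO2: 26.66·0.3295 + 201.8·0.9951 = 209.6 kg
  ZrO2: 26.66·0.6695 = 17.85 kg
  B2O3: 44.78·0.5606 = 25.10 kg
  Al2O3: 201.8·0.003000 + 70.53·0.9960 = 70.85 kg
LOI: 26.62·0.2234 + 44.78·0.4394 + 26.66·0.001000 + 201.8·0.001900 + 70.53·0.004000 = 26.32 kg
batch − LOI leaves glass = 370.4 − 26.32 = 344.1 kg (= Σ oxide masses)
wt % = oxide mass / glass mass × 100

Glass mass = 344.1 kg (batch 370.4 − LOI 26.32).
Composition: BaO 6.008%, SiO2 60.92%, ZrO2 5.188%, B2O3 7.296%, Al2O3 20.59%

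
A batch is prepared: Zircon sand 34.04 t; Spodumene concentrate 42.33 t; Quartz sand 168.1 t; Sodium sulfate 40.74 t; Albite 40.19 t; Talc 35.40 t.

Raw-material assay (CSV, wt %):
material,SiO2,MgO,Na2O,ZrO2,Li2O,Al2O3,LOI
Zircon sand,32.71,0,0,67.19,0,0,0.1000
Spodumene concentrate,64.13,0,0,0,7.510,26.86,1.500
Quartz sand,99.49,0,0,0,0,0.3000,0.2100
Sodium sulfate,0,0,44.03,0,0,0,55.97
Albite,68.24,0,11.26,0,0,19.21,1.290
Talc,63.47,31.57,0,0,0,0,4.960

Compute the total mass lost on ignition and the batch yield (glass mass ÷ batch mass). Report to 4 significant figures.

Rounding to four significant digits governs each intermediate as printed — all internal work maintains full float precision through the solve — each reported figure receives exactly one rounding; the derived quantities are recomputed from the weighed amounts on 334.7 t of glass in exact precision (the six compositions, glass mass, the totals, ignition loss, yield) precisely as stated by the problem or the answer.
LOI of each material in turn:
  Zircon sand: 34.04 × 0.001000 = 0.03404 t
  Spodumene concentrate: 42.33 × 0.01500 = 0.6349 t
  Quartz sand: 168.1 × 0.002100 = 0.3530 t
  Sodium sulfate: 40.74 × 0.5597 = 22.80 t
  Albite: 40.19 × 0.01290 = 0.5185 t
  Talc: 35.40 × 0.04960 = 1.756 t
Total LOI = 26.10 t
Glass = batch − LOI = 360.8 − 26.10 = 334.7 t

LOI loss = 26.10 t; glass = 334.7 t; yield = 92.77%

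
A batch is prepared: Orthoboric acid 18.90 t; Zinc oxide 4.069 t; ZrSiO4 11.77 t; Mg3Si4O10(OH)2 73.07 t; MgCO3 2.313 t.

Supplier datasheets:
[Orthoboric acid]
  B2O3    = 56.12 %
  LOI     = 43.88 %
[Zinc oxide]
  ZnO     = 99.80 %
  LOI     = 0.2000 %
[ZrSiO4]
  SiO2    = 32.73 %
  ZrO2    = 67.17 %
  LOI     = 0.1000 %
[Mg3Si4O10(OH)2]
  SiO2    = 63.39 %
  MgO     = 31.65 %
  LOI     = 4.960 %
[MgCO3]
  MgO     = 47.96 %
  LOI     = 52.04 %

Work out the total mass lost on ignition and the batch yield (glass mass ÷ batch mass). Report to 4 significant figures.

LOI loss = 13.14 t; glass = 96.98 t; yield = 88.07%

In-progress results appear (rounded to four significant figures) alongside each step — all arithmetic holds full precision from start to finish. Every reported figure takes a single rounding. The derived quantities are rebuilt at exact precision (the yield, the five compositions, net glass mass, the totals, LOI) from the batch weights at 96.98 t of glass exactly as shown in the question or the answer.
Per-material ignition loss:
  Orthoboric acid: 18.90 × 0.4388 = 8.293 t
  Zinc oxide: 4.069 × 0.002000 = 0.008138 t
  ZrSiO4: 11.77 × 0.001000 = 0.01177 t
  Mg3Si4O10(OH)2: 73.07 × 0.04960 = 3.624 t
  MgCO3: 2.313 × 0.5204 = 1.204 t
Total LOI = 13.14 t
Glass = batch − LOI = 110.1 − 13.14 = 96.98 t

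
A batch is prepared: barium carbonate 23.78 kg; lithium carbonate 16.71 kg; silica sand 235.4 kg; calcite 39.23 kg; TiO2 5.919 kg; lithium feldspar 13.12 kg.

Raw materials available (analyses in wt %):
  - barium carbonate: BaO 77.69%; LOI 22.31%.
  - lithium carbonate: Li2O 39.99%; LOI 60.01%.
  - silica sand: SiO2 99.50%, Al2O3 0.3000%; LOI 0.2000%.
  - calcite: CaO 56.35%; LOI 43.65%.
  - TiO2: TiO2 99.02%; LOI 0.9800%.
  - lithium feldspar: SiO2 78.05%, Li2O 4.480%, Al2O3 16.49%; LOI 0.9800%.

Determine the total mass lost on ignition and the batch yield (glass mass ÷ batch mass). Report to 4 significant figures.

LOI loss = 33.11 kg; glass = 301.0 kg; yield = 90.09%

Mid-chain values are printed, rounded to four significant digits, at each printed step; every computation maintains full precision from start to finish. Each reported number undergoes a single rounding. Derived quantities, including totals, ignition loss, glass mass, the yield, six oxide percentages, are computed using the weight values at 301.0 kg of glass in exact precision, as they appear in the problem or answer text.
Loss on ignition, line by line:
  barium carbonate: 23.78 × 0.2231 = 5.305 kg
  lithium carbonate: 16.71 × 0.6001 = 10.03 kg
  silica sand: 235.4 × 0.002000 = 0.4708 kg
  calcite: 39.23 × 0.4365 = 17.12 kg
  TiO2: 5.919 × 0.009800 = 0.05801 kg
  lithium feldspar: 13.12 × 0.009800 = 0.1286 kg
Total LOI = 33.11 kg
Glass = batch − LOI = 334.2 − 33.11 = 301.0 kg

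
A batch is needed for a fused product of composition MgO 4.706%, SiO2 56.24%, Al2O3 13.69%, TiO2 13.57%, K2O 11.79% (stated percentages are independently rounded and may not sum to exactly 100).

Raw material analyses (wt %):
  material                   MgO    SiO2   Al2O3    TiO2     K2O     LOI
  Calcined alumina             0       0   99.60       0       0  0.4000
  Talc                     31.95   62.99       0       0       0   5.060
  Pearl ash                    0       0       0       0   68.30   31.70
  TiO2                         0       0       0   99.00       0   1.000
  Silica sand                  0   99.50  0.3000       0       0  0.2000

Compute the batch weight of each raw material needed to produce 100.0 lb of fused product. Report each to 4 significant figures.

The working math runs at full precision from first step to last. Values along the way are rounded off to 4 significant digits wherever printed. Every reported number sees exactly one rounding — the derived quantities are computed in full precision (totals, yield, five oxide percentages, glass mass, LOI) using the weight values on 100.0 lb of glass, exactly as printed in problem or answer.
Oxide mass targets, per 100.0 lb fused product:
  MgO: 4.706% × 100.0 = 4.706 lb
  SiO2: 56.24% × 100.0 = 56.24 lb
  Al2O3: 13.69% × 100.0 = 13.69 lb
  TiO2: 13.57% × 100.0 = 13.57 lb
  K2O: 11.79% × 100.0 = 11.79 lb
Sums-versus-targets review with the batch weights as given, versus the basis set out (sums match the target masses modulo rounding of the values):
  MgO: 14.73·0.3195 = 4.706 lb (target 4.706 lb)
  SiO2: 14.73·0.6299 + 47.20·0.9950 = 56.24 lb (target 56.24 lb)
  Al2O3: 13.60·0.9960 + 47.20·0.003000 = 13.69 lb (target 13.69 lb)
  TiO2: 13.71·0.9900 = 13.57 lb (target 13.57 lb)
  K2O: 17.26·0.6830 = 11.79 lb (target 11.79 lb)
The glass-mass cross-check: net batch after ignition = 100.0 lb (the targets, summed, come to 100.0 lb; versus the stated basis of 100.0 lb — rounding explains the deltas).
Adding the batch up: Σ batch = 106.5 lb; Σ batch·LOI gives LOI loss = 6.503 lb; as yield: glass ÷ batch → 93.89%.

Batch per 100.0 lb fused product:
  Calcined alumina: 13.60 lb
  Talc: 14.73 lb
  Pearl ash: 17.26 lb
  TiO2: 13.71 lb
  Silica sand: 47.20 lb
Total batch = 106.5 lb; LOI loss = 6.503 lb; yield = 93.89%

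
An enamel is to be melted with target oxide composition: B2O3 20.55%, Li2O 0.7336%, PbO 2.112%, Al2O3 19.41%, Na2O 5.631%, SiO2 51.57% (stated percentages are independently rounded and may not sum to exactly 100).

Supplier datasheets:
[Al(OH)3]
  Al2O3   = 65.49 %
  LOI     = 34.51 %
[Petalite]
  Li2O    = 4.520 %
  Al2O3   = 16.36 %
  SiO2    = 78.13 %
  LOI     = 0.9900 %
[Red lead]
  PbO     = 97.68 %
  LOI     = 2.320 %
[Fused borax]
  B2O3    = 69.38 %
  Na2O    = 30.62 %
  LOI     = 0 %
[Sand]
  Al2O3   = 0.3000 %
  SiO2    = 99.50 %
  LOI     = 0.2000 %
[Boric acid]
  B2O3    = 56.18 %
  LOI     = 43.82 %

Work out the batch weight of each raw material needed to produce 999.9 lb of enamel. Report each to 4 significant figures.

Batch per 999.9 lb enamel:
  Al(OH)3: 254.0 lb
  Petalite: 162.3 lb
  Red lead: 21.62 lb
  Fused borax: 183.9 lb
  Sand: 390.8 lb
  Boric acid: 138.7 lb
Total batch = 1151 lb; LOI loss = 151.3 lb; yield = 86.86%

Working values are displayed (rounded to 4 significant digits) alongside each step — exact precision is kept through every step — a single rounding completes every reported result — derived quantities, which include net glass mass, the six compositions, yield, the totals, LOI, are rebuilt at full precision, exactly as shown in either problem or answer, using the weight values per 999.9 lb of glass.
Target oxide masses per 999.9 lb enamel:
  B2O3: 20.55% × 999.9 = 205.5 lb
  Li2O: 0.7336% × 999.9 = 7.335 lb
  PbO: 2.112% × 999.9 = 21.12 lb
  Al2O3: 19.41% × 999.9 = 194.1 lb
  Na2O: 5.631% × 999.9 = 56.30 lb
  SiO2: 51.57% × 999.9 = 515.6 lb
Sums-versus-targets review with the batch weights as given, per the basis as stated (oxide sums agree with the targets once rounding is allowed for):
  B2O3: 183.9·0.6938 + 138.7·0.5618 = 205.5 lb (target 205.5 lb)
  Li2O: 162.3·0.04520 = 7.336 lb (target 7.335 lb)
  PbO: 21.62·0.9768 = 21.12 lb (target 21.12 lb)
  Al2O3: 254.0·0.6549 + 162.3·0.1636 + 390.8·0.003000 = 194.1 lb (target 194.1 lb)
  Na2O: 183.9·0.3062 = 56.31 lb (target 56.30 lb)
  SiO2: 162.3·0.7813 + 390.8·0.9950 = 515.7 lb (target 515.6 lb)
Glass-mass bookkeeping: net batch after ignition = 1000 lb (summing oxide targets gives 1000 lb; with the basis standing at 999.9 lb — any gap is answer rounding).
Batch total: Σ batch = 1151 lb; the LOI term Σ batch·LOI equals 151.3 lb; yield, glass over the total, = 86.86%.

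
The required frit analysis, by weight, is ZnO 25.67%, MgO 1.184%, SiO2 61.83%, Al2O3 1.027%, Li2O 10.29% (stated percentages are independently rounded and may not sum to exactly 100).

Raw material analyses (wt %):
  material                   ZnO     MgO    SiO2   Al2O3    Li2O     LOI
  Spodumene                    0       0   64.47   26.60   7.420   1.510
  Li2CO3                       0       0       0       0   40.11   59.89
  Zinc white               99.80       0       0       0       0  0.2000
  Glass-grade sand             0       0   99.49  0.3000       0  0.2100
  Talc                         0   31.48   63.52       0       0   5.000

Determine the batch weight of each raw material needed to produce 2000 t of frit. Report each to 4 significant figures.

Working values are displayed rounded off to 4 significant digits at each printed step; the whole derivation runs at full float precision through the solve; each reported value is rounded a single time — the derived quantities (totals, glass mass, yield, ignition loss, the five compositions) are recomputed at full precision from the batch weights for 2000 t of glass as set out in the problem or answer text.
Target masses of each oxide per 2000 t frit:
  ZnO: 25.67% × 2000 = 513.4 t
  MgO: 1.184% × 2000 = 23.68 t
  SiO2: 61.83% × 2000 = 1237 t
  Al2O3: 1.027% × 2000 = 20.54 t
  Li2O: 10.29% × 2000 = 205.8 t
Per-oxide balance check given the weights on record, relative to the basis at hand (sum by sum, the targets are met given rounding of the digits):
  ZnO: 514.4·0.9980 = 513.4 t (target 513.4 t)
  MgO: 75.22·0.3148 = 23.68 t (target 23.68 t)
  SiO2: 64.21·0.6447 + 1153·0.9949 + 75.22·0.6352 = 1236 t (target 1237 t)
  Al2O3: 64.21·0.2660 + 1153·0.003000 = 20.54 t (target 20.54 t)
  Li2O: 64.21·0.07420 + 501.2·0.4011 = 205.8 t (target 205.8 t)
Consistency of the glass mass: batch Σ − ignition loss = 2000 t (targets for the oxides total 2000 t; basis as stated: 2000 t — differing by rounding only).
Total batch = Σ batch = 2308 t; Σ batch·LOI gives LOI loss = 308.3 t; glass ÷ batch gives a yield of 86.64%.

Batch per 2000 t frit:
  Spodumene: 64.21 t
  Li2CO3: 501.2 t
  Zinc white: 514.4 t
  Glass-grade sand: 1153 t
  Talc: 75.22 t
Total batch = 2308 t; LOI loss = 308.3 t; yield = 86.64%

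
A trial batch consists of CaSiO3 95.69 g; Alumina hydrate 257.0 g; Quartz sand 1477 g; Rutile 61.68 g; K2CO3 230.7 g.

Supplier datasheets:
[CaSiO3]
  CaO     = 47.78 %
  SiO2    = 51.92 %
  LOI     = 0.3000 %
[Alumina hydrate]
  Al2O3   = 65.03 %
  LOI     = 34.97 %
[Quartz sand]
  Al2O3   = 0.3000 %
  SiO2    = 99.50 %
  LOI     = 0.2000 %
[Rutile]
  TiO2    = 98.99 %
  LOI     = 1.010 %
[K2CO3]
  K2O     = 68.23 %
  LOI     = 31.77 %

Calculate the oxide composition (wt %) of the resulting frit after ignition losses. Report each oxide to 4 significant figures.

Glass mass = 1955 g (batch 2122 − LOI 167.0).
Composition: CaO 2.339%, Al2O3 8.775%, K2O 8.051%, TiO2 3.123%, SiO2 77.71%

All internal work runs at full float precision in all steps; intermediates are printed, with 4-significant-digit rounding, as written — every reported result sees exactly one rounding. All derived quantities, including yield, glass mass, totals, the five compositions, LOI, are carried using the weight values at 1955 g of glass at full float precision as given in question or answer.
Mass of each oxide from the mix:
  CaO: 95.69·0.4778 = 45.72 g
  Al2O3: 257.0·0.6503 + 1477·0.003000 = 171.6 g
  K2O: 230.7·0.6823 = 157.4 g
  TiO2: 61.68·0.9899 = 61.06 g
  SiO2: 95.69·0.5192 + 1477·0.9950 = 1519 g
LOI: 95.69·0.003000 + 257.0·0.3497 + 1477·0.002000 + 61.68·0.01010 + 230.7·0.3177 = 167.0 g
Glass = total batch minus LOI = 2122 − 167.0 = 1955 g (the oxide masses sum to this)
wt % = 100 × oxide mass / glass mass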